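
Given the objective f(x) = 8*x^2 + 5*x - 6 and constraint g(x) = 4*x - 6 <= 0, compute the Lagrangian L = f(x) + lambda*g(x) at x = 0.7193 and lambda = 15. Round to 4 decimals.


Step 1: Evaluate f(x).
f(0.7193) = 8*0.7193^2 + 5*0.7193 - 6 = 1.7356
Step 2: Evaluate g(x).
g(0.7193) = 4*0.7193 - 6 = -3.1228
Step 3: Compute Lagrangian.
L = 1.7356 + 15*-3.1228 = -45.1064


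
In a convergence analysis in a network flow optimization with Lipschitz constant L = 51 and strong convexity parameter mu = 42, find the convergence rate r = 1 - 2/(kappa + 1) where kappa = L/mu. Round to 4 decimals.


Step 1: Compute the condition number.
kappa = L/mu = 51/42 = 1.2143
Step 2: Compute the convergence rate.
r = 1 - 2/(kappa + 1) = 1 - 2*mu/(L + mu) = (L - mu)/(L + mu) = 9/93 = 0.0968


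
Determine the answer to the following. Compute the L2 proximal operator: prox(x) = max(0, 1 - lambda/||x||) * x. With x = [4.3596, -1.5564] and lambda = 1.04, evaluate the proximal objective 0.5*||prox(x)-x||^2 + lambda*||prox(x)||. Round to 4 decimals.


Step 1: Compute ||x||.
||x|| = 4.6291
Step 2: Compute scaling factor.
scale = max(0, 1 - 1.04/4.6291) = 0.7753
Step 3: prox(x) = [3.3801, -1.2067]
||prox(x)|| = 3.5891
Step 4: Proximal objective.
0.5*||prox-x||^2 = 0.5408
lambda*||prox|| = 3.7327
Total = 4.2735


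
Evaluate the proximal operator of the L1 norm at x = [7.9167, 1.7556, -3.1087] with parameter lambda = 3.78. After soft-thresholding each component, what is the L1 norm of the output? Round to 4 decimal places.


Soft-thresholding with lambda = 3.78:
prox(7.9167) = sign(7.9167)*max(|7.9167| - 3.78, 0) = 4.1367
prox(1.7556) = sign(1.7556)*max(|1.7556| - 3.78, 0) = 0.0
prox(-3.1087) = sign(-3.1087)*max(|-3.1087| - 3.78, 0) = 0.0
prox(x) = [4.1367, 0.0, 0.0]
||prox(x)||_1 = 4.1367 + 0.0 + 0.0 = 4.1367


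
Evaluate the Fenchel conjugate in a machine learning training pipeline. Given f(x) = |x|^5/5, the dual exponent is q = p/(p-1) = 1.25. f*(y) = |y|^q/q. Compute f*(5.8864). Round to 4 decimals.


The conjugate exponent q satisfies 1/p + 1/q = 1.
p = 5, so q = 5/(5 - 1) = 1.25
|y|^q = 5.8864^1.25 = 9.1688
f*(5.8864) = 9.1688 / 1.25 = 7.335


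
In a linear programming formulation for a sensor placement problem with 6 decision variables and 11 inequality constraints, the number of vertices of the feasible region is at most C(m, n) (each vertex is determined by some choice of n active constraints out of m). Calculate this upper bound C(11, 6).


Each vertex corresponds to some choice of n active constraints out of m, so the number of vertices is at most C(m, n) = m! / (n!(m-n)!).
m = 11, n = 6
Numerator: 11 * 10 * 9 * 8 * 7 * 6
Denominator: 6! = 720
C(11, 6) = 462


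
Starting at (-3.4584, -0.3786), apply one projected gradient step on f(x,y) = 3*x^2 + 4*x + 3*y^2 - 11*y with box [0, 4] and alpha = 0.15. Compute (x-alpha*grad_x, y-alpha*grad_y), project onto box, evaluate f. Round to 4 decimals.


Step 1: Compute gradient at (-3.4584, -0.3786).
grad_x = 2*3*-3.4584 + 4 = -16.7504
grad_y = 2*3*-0.3786 - 11 = -13.2716
Step 2: Gradient step.
x_raw = -3.4584 - 0.15*-16.7504 = -0.9458
y_raw = -0.3786 - 0.15*-13.2716 = 1.6121
Step 3: Project onto [0, 4].
x_proj = clip(-0.9458) = 0.0
y_proj = clip(1.6121) = 1.6121
Step 4: Evaluate f.
f(0.0, 1.6121) = -9.9366


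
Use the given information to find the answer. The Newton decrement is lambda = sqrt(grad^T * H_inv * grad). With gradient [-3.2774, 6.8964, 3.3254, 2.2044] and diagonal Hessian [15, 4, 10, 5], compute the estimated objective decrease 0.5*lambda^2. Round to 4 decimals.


Step 1: H is diagonal, so H^(-1) * g = [-0.2185, 1.7241, 0.3325, 0.4409].
Step 2: g^T H^(-1) g = sum_i g_i^2 / H_ii
  = (-3.2774)^2/15 + (6.8964)^2/4 + (3.3254)^2/10 + (2.2044)^2/5
  = 0.7161 + 11.8901 + 1.1058 + 0.9719 = 14.6839
Step 3: Objective decrease = 0.5 * g^T H^(-1) g = 7.3419


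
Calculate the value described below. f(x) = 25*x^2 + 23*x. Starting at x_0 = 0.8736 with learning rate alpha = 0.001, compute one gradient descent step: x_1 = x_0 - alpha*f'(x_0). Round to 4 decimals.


We compute the gradient at x_0 and apply the update.
f'(x) = 50*x + 23
f'(0.8736) = 50*0.8736 + 23 = 66.68
x_1 = 0.8736 - 0.001*66.68 = 0.8069


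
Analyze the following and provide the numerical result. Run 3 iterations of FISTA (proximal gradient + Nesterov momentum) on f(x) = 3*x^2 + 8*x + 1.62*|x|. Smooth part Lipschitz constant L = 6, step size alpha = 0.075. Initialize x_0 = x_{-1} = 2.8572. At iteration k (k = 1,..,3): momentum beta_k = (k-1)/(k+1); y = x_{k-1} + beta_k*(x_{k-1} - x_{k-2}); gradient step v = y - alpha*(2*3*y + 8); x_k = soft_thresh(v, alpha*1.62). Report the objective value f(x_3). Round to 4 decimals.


FISTA on f(x) = 3*x^2 + 8*x + 1.62*|x|
L = 6, alpha = 0.075
Iteration 1: beta = 0.0, y = 2.8572 + 0.0*(2.8572 - 2.8572) = 2.8572
  grad(y) = 25.1432, v = y - alpha*grad = 0.9715
  prox(v) = soft_thresh(0.9715, 0.1215) = 0.85
Iteration 2: beta = 0.3333, y = 0.85 + 0.3333*(0.85 - 2.8572) = 0.1809
  grad(y) = 9.0853, v = y - alpha*grad = -0.5005
  prox(v) = soft_thresh(-0.5005, 0.1215) = -0.379
Iteration 3: beta = 0.5, y = -0.379 + 0.5*(-0.379 - 0.85) = -0.9935
  grad(y) = 2.039, v = y - alpha*grad = -1.1464
  prox(v) = soft_thresh(-1.1464, 0.1215) = -1.0249
f(x_3) = 3*(-1.0249)^2 + 8*(-1.0249) + 1.62*|-1.0249| = -3.3876


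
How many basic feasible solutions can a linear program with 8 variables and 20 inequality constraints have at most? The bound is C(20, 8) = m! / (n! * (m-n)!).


Each vertex corresponds to some choice of n active constraints out of m, so the number of vertices is at most C(m, n) = m! / (n!(m-n)!).
m = 20, n = 8
Numerator: 20 * 19 * 18 * 17 * 16 * 15 * 14 * 13
Denominator: 8! = 40320
C(20, 8) = 125970


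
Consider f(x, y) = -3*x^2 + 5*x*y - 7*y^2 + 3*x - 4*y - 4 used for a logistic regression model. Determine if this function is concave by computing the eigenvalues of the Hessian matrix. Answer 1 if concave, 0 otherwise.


The Hessian of f(x,y) = -3*x^2 + 5*x*y - 7*y^2 + 3*x - 4*y - 4 is:
H = [[-6, 5], [5, -14]]
Trace = -6 - 14 = -20
Determinant = -6*-14 - (5)^2 = 59
Discriminant = (-20)^2 - 4*59 = 164.0
Eigenvalues: lambda_1 = -16.4031, lambda_2 = -3.5969
The function is concave.

1


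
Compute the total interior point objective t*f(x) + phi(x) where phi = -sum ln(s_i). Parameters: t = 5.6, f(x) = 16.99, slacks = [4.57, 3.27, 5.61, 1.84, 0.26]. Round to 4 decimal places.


Step 1: Compute log-barrier.
ln values: [1.5195, 1.1848, 1.7246, 0.6098, -1.3471]
phi = -(1.5195 + 1.1848 + 1.7246 + 0.6098 - 1.3471) = -3.6915
Step 2: Compute augmented objective.
t*f(x) = 5.6*16.99 = 95.144
Total = 95.144 - 3.6915 = 91.4525


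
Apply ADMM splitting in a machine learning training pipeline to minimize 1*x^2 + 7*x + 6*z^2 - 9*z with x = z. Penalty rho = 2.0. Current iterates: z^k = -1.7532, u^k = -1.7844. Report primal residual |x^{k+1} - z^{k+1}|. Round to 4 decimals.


ADMM iteration with rho = 2.0, z^k = -1.7532, u^k = -1.7844
Step 1: x-update.
Minimize 1*x^2 + 7*x + (2.0/2)*(x + 1.7532 - 1.7844)^2
FOC: (2*1 + 2.0)*x = -7 + 2.0*(-1.7532 + 1.7844)
x^{k+1} = -1.7344
Step 2: z-update.
Minimize 6*z^2 - 9*z + (2.0/2)*(-1.7344 - z - 1.7844)^2
FOC: (2*6 + 2.0)*z = 9 + 2.0*(-1.7344 - 1.7844)
z^{k+1} = 0.1402
Step 3: u-update.
u^{k+1} = -1.7844 - 1.7344 - 0.1402 = -3.659
Step 4: Primal residual = |-1.7344 - 0.1402| = 1.8746


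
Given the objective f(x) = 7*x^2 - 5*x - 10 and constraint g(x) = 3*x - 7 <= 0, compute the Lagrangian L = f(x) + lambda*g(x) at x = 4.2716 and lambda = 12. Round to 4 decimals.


Step 1: Evaluate f(x).
f(4.2716) = 7*4.2716^2 - 5*4.2716 - 10 = 96.368
Step 2: Evaluate g(x).
g(4.2716) = 3*4.2716 - 7 = 5.8148
Step 3: Compute Lagrangian.
L = 96.368 + 12*5.8148 = 166.1456


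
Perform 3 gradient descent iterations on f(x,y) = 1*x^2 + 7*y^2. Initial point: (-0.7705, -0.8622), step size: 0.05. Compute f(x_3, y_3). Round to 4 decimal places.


Gradient descent on f(x,y) = 1*x^2 + 7*y^2.
Starting point: (-0.7705, -0.8622), alpha = 0.05
Step 1: grad_x = 2*1*-0.7705 = -1.541, grad_y = 2*7*-0.8622 = -12.0708
  x_1 = -0.7705 - 0.05*-1.541 = -0.6935
  y_1 = -0.8622 - 0.05*-12.0708 = -0.2587
Step 2: grad_x = 2*1*-0.6935 = -1.3869, grad_y = 2*7*-0.2587 = -3.6212
  x_2 = -0.6935 - 0.05*-1.3869 = -0.6241
  y_2 = -0.2587 - 0.05*-3.6212 = -0.0776
Step 3: grad_x = 2*1*-0.6241 = -1.2482, grad_y = 2*7*-0.0776 = -1.0864
  x_3 = -0.6241 - 0.05*-1.2482 = -0.5617
  y_3 = -0.0776 - 0.05*-1.0864 = -0.0233
f(-0.5617, -0.0233) = 1*(-0.5617)^2 + 7*(-0.0233)^2 = 0.3193


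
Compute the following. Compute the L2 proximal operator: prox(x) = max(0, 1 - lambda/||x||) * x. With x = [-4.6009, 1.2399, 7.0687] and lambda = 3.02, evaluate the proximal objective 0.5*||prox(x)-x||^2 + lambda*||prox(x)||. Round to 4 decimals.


Step 1: Compute ||x||.
||x|| = 8.5248
Step 2: Compute scaling factor.
scale = max(0, 1 - 3.02/8.5248) = 0.6457
Step 3: prox(x) = [-2.971, 0.8007, 4.5645]
||prox(x)|| = 5.5048
Step 4: Proximal objective.
0.5*||prox-x||^2 = 4.5602
lambda*||prox|| = 16.6245
Total = 21.1847


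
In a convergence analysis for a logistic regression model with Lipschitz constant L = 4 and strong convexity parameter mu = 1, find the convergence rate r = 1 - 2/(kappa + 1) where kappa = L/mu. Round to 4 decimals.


Step 1: Compute the condition number.
kappa = L/mu = 4/1 = 4.0
Step 2: Compute the convergence rate.
r = 1 - 2/(kappa + 1) = 1 - 2*mu/(L + mu) = (L - mu)/(L + mu) = 3/5 = 0.6


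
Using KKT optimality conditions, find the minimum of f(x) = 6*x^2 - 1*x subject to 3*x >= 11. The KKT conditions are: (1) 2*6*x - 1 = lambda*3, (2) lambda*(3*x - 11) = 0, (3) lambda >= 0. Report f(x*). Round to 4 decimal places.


Step 1: Try lambda = 0 (constraint inactive).
x_unc = 1/(2*6) = 0.0833
Check: 3*0.0833 = 0.2499 < 11 -- violated!
Step 2: Constraint must be active: 3*x = 11
x* = 11/3 = 3.6667 (rounded; the exact value 11/3 is used below)
lambda = (2*6*(11/3) - 1)/3 = 14.3333
Step 3: Compute optimal value.
f(x*) = 6*(11/3)^2 - 1*(11/3) = 77.0


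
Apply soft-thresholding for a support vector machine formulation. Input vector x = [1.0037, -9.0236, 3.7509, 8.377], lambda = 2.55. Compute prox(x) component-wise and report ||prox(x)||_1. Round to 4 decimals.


Soft-thresholding with lambda = 2.55:
prox(1.0037) = sign(1.0037)*max(|1.0037| - 2.55, 0) = 0.0
prox(-9.0236) = sign(-9.0236)*max(|-9.0236| - 2.55, 0) = -6.4736
prox(3.7509) = sign(3.7509)*max(|3.7509| - 2.55, 0) = 1.2009
prox(8.377) = sign(8.377)*max(|8.377| - 2.55, 0) = 5.827
prox(x) = [0.0, -6.4736, 1.2009, 5.827]
||prox(x)||_1 = 0.0 + 6.4736 + 1.2009 + 5.827 = 13.5015


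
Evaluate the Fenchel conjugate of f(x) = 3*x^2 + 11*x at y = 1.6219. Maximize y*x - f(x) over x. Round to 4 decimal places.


f*(y) = sup_x {y*x - a*x^2 - b*x} = sup_x {(y-b)*x - a*x^2}
FOC: (y - b) - 2a*x = 0 => x* = (y - b)/(2a)
x* = (1.6219 - 11)/(2*3) = -1.563
f*(1.6219) = (y-b)^2/(4a) = (1.6219 - 11)^2/(4*3)
= 87.9488/12 = 7.3291


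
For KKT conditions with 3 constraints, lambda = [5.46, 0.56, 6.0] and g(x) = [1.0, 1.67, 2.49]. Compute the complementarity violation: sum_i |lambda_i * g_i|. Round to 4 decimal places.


KKT complementary slackness check:
lambda_1 * g_1 = 5.46 * 1.0 = 5.46
lambda_2 * g_2 = 0.56 * 1.67 = 0.9352
lambda_3 * g_3 = 6.0 * 2.49 = 14.94
Total violation = 5.46 + 0.9352 + 14.94 = 21.3352


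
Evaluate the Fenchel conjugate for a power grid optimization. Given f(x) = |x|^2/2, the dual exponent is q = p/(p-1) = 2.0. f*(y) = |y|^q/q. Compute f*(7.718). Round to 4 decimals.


The conjugate exponent q satisfies 1/p + 1/q = 1.
p = 2, so q = 2/(2 - 1) = 2.0
|y|^q = 7.718^2.0 = 59.5675
f*(7.718) = 59.5675 / 2.0 = 29.7838


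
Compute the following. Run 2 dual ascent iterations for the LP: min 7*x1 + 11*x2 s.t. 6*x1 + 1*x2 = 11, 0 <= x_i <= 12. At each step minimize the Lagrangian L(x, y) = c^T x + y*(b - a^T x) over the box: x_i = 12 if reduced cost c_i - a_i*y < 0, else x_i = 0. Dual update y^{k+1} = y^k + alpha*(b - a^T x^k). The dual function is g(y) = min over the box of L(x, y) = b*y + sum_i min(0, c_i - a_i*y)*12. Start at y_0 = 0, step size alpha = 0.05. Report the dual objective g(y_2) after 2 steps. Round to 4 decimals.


Dual ascent for LP: min 7*x1 + 11*x2, 6*x1 + 1*x2 = 11, 0 <= x_i <= 12
Step 1: y^k = 0.0, reduced costs: (7.0, 11.0)
  x^k = (0.0, 0.0), subgradient = b - a^T x = 11.0
  y^{k+1} = 0.0 + 0.05*11.0 = 0.55
Step 2: y^k = 0.55, reduced costs: (3.7, 10.45)
  x^k = (0.0, 0.0), subgradient = b - a^T x = 11.0
  y^{k+1} = 0.55 + 0.05*11.0 = 1.1
Dual objective at y_2 = 1.1: reduced costs (0.4, 9.9), box minimizer x = (0.0, 0.0)
g(y_2) = b*y + (c1 - a1*y)*x1 + (c2 - a2*y)*x2 = 11*1.1 + 0.4*0.0 + 9.9*0.0 = 12.1 + 0.0 + 0.0 = 12.1


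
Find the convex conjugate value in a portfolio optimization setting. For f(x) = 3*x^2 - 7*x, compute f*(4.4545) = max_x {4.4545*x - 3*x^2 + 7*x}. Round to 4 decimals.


f*(y) = sup_x {y*x - a*x^2 - b*x} = sup_x {(y-b)*x - a*x^2}
FOC: (y - b) - 2a*x = 0 => x* = (y - b)/(2a)
x* = (4.4545 + 7)/(2*3) = 1.9091
f*(4.4545) = (y-b)^2/(4a) = (4.4545 + 7)^2/(4*3)
= 131.2056/12 = 10.9338


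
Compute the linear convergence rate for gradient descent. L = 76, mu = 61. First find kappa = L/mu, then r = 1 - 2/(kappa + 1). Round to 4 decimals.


Step 1: Compute the condition number.
kappa = L/mu = 76/61 = 1.2459
Step 2: Compute the convergence rate.
r = 1 - 2/(kappa + 1) = 1 - 2*mu/(L + mu) = (L - mu)/(L + mu) = 15/137 = 0.1095


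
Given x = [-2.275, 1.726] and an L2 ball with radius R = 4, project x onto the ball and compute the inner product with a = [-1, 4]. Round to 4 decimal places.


Step 1: Compute ||x|| (intermediates to 6 decimals).
||x|| = sqrt((-2.275)^2 + 1.726^2) = 2.855644
Step 2: Project.
Since ||x|| <= R, proj = x (no scaling needed).
proj(x) = [-2.275, 1.726]
Step 3: Dot product.
a^T * proj(x) = -1*(-2.275) + 4*1.726 = 9.179


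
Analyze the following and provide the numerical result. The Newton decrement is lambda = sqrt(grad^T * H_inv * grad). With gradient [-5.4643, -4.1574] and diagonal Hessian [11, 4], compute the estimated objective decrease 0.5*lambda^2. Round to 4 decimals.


Step 1: H is diagonal, so H^(-1) * g = [-0.4968, -1.0394].
Step 2: g^T H^(-1) g = sum_i g_i^2 / H_ii
  = (-5.4643)^2/11 + (-4.1574)^2/4
  = 2.7144 + 4.321 = 7.0354
Step 3: Objective decrease = 0.5 * g^T H^(-1) g = 3.5177


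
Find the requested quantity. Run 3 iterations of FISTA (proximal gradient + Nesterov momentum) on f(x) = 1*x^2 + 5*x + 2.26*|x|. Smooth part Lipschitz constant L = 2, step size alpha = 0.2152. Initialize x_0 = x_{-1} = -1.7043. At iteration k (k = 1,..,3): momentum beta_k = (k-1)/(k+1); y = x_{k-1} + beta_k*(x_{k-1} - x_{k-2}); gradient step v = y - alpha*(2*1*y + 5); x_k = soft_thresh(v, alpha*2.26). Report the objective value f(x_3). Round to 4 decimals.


FISTA on f(x) = 1*x^2 + 5*x + 2.26*|x|
L = 2, alpha = 0.2152
Iteration 1: beta = 0.0, y = -1.7043 + 0.0*(-1.7043 + 1.7043) = -1.7043
  grad(y) = 1.5914, v = y - alpha*grad = -2.0468
  prox(v) = soft_thresh(-2.0468, 0.4864) = -1.5604
Iteration 2: beta = 0.3333, y = -1.5604 + 0.3333*(-1.5604 + 1.7043) = -1.5125
  grad(y) = 1.9751, v = y - alpha*grad = -1.9375
  prox(v) = soft_thresh(-1.9375, 0.4864) = -1.4511
Iteration 3: beta = 0.5, y = -1.4511 + 0.5*(-1.4511 + 1.5604) = -1.3965
  grad(y) = 2.207, v = y - alpha*grad = -1.8714
  prox(v) = soft_thresh(-1.8714, 0.4864) = -1.3851
f(x_3) = 1*(-1.3851)^2 + 5*(-1.3851) + 2.26*|-1.3851| = -1.8767


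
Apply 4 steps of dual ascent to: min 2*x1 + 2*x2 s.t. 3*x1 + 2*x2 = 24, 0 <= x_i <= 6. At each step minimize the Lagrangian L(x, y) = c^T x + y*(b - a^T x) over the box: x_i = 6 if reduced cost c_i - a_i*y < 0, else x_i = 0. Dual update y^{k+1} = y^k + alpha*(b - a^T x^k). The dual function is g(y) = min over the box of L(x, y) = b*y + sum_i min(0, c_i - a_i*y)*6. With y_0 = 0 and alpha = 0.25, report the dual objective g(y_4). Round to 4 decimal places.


Dual ascent for LP: min 2*x1 + 2*x2, 3*x1 + 2*x2 = 24, 0 <= x_i <= 6
Step 1: y^k = 0.0, reduced costs: (2.0, 2.0)
  x^k = (0.0, 0.0), subgradient = b - a^T x = 24.0
  y^{k+1} = 0.0 + 0.25*24.0 = 6.0
Step 2: y^k = 6.0, reduced costs: (-16.0, -10.0)
  x^k = (6.0, 6.0), subgradient = b - a^T x = -6.0
  y^{k+1} = 6.0 + 0.25*-6.0 = 4.5
Step 3: y^k = 4.5, reduced costs: (-11.5, -7.0)
  x^k = (6.0, 6.0), subgradient = b - a^T x = -6.0
  y^{k+1} = 4.5 + 0.25*-6.0 = 3.0
Step 4: y^k = 3.0, reduced costs: (-7.0, -4.0)
  x^k = (6.0, 6.0), subgradient = b - a^T x = -6.0
  y^{k+1} = 3.0 + 0.25*-6.0 = 1.5
Dual objective at y_4 = 1.5: reduced costs (-2.5, -1.0), box minimizer x = (6.0, 6.0)
g(y_4) = b*y + (c1 - a1*y)*x1 + (c2 - a2*y)*x2 = 24*1.5 + (-2.5)*6.0 + (-1.0)*6.0 = 36.0 - 15.0 - 6.0 = 15.0


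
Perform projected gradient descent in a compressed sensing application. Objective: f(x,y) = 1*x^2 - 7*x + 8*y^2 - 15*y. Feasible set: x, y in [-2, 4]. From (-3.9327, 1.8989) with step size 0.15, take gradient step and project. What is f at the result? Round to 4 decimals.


Step 1: Compute gradient at (-3.9327, 1.8989).
grad_x = 2*1*-3.9327 - 7 = -14.8654
grad_y = 2*8*1.8989 - 15 = 15.3824
Step 2: Gradient step.
x_raw = -3.9327 - 0.15*-14.8654 = -1.7029
y_raw = 1.8989 - 0.15*15.3824 = -0.4085
Step 3: Project onto [-2, 4].
x_proj = clip(-1.7029) = -1.7029
y_proj = clip(-0.4085) = -0.4085
Step 4: Evaluate f.
f(-1.7029, -0.4085) = 22.2817


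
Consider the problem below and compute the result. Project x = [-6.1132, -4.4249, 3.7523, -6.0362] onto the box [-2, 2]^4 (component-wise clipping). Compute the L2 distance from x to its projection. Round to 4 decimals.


Project each component onto [-2, 2].
clip(-6.1132) = -2.0, clip(-4.4249) = -2.0, clip(3.7523) = 2.0, clip(-6.0362) = -2.0
Projection = [-2.0, -2.0, 2.0, -2.0]
Squared diffs: [16.9184, 5.8801, 3.0706, 16.2909]
Distance = sqrt(42.16) = 6.4931


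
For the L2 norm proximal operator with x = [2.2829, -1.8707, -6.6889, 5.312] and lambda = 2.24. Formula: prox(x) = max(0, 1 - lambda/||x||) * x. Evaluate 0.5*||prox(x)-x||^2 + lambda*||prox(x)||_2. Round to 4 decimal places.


Step 1: Compute ||x||.
||x|| = 9.0371
Step 2: Compute scaling factor.
scale = max(0, 1 - 2.24/9.0371) = 0.7521
Step 3: prox(x) = [1.717, -1.407, -5.0309, 3.9953]
||prox(x)|| = 6.7971
Step 4: Proximal objective.
0.5*||prox-x||^2 = 2.5088
lambda*||prox|| = 15.2255
Total = 17.7344


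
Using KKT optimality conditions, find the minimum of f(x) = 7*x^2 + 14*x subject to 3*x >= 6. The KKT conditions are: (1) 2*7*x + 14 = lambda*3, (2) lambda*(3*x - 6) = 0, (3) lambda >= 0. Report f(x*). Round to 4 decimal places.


Step 1: Try lambda = 0 (constraint inactive).
x_unc = -14/(2*7) = -1.0
Check: 3*-1.0 = -3.0 < 6 -- violated!
Step 2: Constraint must be active: 3*x = 6
x* = 6/3 = 2.0
lambda = (2*7*2.0 + 14)/3 = 14.0
Step 3: Compute optimal value.
f(x*) = 7*2.0^2 + 14*2.0 = 56.0


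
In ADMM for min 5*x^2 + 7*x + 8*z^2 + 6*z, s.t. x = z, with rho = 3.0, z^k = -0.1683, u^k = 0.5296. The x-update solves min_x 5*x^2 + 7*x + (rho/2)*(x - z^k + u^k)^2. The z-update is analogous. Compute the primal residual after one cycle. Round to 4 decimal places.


ADMM iteration with rho = 3.0, z^k = -0.1683, u^k = 0.5296
Step 1: x-update.
Minimize 5*x^2 + 7*x + (3.0/2)*(x + 0.1683 + 0.5296)^2
FOC: (2*5 + 3.0)*x = -7 + 3.0*(-0.1683 - 0.5296)
x^{k+1} = -0.6995
Step 2: z-update.
Minimize 8*z^2 + 6*z + (3.0/2)*(-0.6995 - z + 0.5296)^2
FOC: (2*8 + 3.0)*z = -6 + 3.0*(-0.6995 + 0.5296)
z^{k+1} = -0.3426
Step 3: u-update.
u^{k+1} = 0.5296 - 0.6995 + 0.3426 = 0.1727
Step 4: Primal residual = |-0.6995 + 0.3426| = 0.3569


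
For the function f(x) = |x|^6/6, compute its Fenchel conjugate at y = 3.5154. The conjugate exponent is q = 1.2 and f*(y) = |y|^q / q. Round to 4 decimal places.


The conjugate exponent q satisfies 1/p + 1/q = 1.
p = 6, so q = 6/(6 - 1) = 1.2
|y|^q = 3.5154^1.2 = 4.5203
f*(3.5154) = 4.5203 / 1.2 = 3.7669


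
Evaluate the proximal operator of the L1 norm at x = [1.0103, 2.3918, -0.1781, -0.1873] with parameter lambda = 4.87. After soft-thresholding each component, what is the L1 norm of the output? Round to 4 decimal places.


Soft-thresholding with lambda = 4.87:
prox(1.0103) = sign(1.0103)*max(|1.0103| - 4.87, 0) = 0.0
prox(2.3918) = sign(2.3918)*max(|2.3918| - 4.87, 0) = 0.0
prox(-0.1781) = sign(-0.1781)*max(|-0.1781| - 4.87, 0) = 0.0
prox(-0.1873) = sign(-0.1873)*max(|-0.1873| - 4.87, 0) = 0.0
prox(x) = [0.0, 0.0, 0.0, 0.0]
||prox(x)||_1 = 0.0 + 0.0 + 0.0 + 0.0 = 0.0


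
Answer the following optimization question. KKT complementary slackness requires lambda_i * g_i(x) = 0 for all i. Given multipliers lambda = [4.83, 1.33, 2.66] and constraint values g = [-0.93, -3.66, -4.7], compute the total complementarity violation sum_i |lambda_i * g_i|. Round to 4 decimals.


KKT complementary slackness check:
lambda_1 * g_1 = 4.83 * -0.93 = -4.4919
lambda_2 * g_2 = 1.33 * -3.66 = -4.8678
lambda_3 * g_3 = 2.66 * -4.7 = -12.502
Total violation = 4.4919 + 4.8678 + 12.502 = 21.8617


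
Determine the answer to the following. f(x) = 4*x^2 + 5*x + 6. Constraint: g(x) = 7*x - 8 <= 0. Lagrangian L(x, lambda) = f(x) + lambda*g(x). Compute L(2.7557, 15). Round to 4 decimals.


Step 1: Evaluate f(x).
f(2.7557) = 4*2.7557^2 + 5*2.7557 + 6 = 50.154
Step 2: Evaluate g(x).
g(2.7557) = 7*2.7557 - 8 = 11.2899
Step 3: Compute Lagrangian.
L = 50.154 + 15*11.2899 = 219.5025


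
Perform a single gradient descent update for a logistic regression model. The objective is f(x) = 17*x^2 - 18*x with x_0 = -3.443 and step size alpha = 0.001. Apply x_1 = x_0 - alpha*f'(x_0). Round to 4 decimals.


We compute the gradient at x_0 and apply the update.
f'(x) = 34*x - 18
f'(-3.443) = 34*-3.443 - 18 = -135.062
x_1 = -3.443 - 0.001*-135.062 = -3.3079


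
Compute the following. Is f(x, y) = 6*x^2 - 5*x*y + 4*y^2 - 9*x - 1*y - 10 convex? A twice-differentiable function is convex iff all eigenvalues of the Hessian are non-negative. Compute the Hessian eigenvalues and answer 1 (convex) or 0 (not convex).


The Hessian of f(x,y) = 6*x^2 - 5*x*y + 4*y^2 - 9*x - 1*y - 10 is:
H = [[12, -5], [-5, 8]]
Trace = 12 + 8 = 20
Determinant = 12*8 - (-5)^2 = 71
Discriminant = (20)^2 - 4*71 = 116.0
Eigenvalues: lambda_1 = 4.6148, lambda_2 = 15.3852
The function is convex.

1


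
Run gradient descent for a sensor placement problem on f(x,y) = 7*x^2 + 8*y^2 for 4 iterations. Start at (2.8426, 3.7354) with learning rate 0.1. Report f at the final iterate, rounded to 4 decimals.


Gradient descent on f(x,y) = 7*x^2 + 8*y^2.
Starting point: (2.8426, 3.7354), alpha = 0.1
Step 1: grad_x = 2*7*2.8426 = 39.7964, grad_y = 2*8*3.7354 = 59.7664
  x_1 = 2.8426 - 0.1*39.7964 = -1.137
  y_1 = 3.7354 - 0.1*59.7664 = -2.2412
Step 2: grad_x = 2*7*-1.137 = -15.9186, grad_y = 2*8*-2.2412 = -35.8598
  x_2 = -1.137 - 0.1*-15.9186 = 0.4548
  y_2 = -2.2412 - 0.1*-35.8598 = 1.3447
Step 3: grad_x = 2*7*0.4548 = 6.3674, grad_y = 2*8*1.3447 = 21.5159
  x_3 = 0.4548 - 0.1*6.3674 = -0.1819
  y_3 = 1.3447 - 0.1*21.5159 = -0.8068
Step 4: grad_x = 2*7*-0.1819 = -2.547, grad_y = 2*8*-0.8068 = -12.9095
  x_4 = -0.1819 - 0.1*-2.547 = 0.0728
  y_4 = -0.8068 - 0.1*-12.9095 = 0.4841
f(0.0728, 0.4841) = 7*0.0728^2 + 8*0.4841^2 = 1.912


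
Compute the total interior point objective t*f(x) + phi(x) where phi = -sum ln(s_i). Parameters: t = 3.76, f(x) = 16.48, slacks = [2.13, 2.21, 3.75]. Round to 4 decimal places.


Step 1: Compute log-barrier.
ln values: [0.7561, 0.793, 1.3218]
phi = -(0.7561 + 0.793 + 1.3218) = -2.8709
Step 2: Compute augmented objective.
t*f(x) = 3.76*16.48 = 61.9648
Total = 61.9648 - 2.8709 = 59.0939


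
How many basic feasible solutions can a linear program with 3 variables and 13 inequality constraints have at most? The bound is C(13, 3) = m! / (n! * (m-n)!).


Each vertex corresponds to some choice of n active constraints out of m, so the number of vertices is at most C(m, n) = m! / (n!(m-n)!).
m = 13, n = 3
Numerator: 13 * 12 * 11
Denominator: 3! = 6
C(13, 3) = 286


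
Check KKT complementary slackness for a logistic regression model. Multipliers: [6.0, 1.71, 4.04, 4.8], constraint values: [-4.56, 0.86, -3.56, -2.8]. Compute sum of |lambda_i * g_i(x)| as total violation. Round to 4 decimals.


KKT complementary slackness check:
lambda_1 * g_1 = 6.0 * -4.56 = -27.36
lambda_2 * g_2 = 1.71 * 0.86 = 1.4706
lambda_3 * g_3 = 4.04 * -3.56 = -14.3824
lambda_4 * g_4 = 4.8 * -2.8 = -13.44
Total violation = 27.36 + 1.4706 + 14.3824 + 13.44 = 56.653


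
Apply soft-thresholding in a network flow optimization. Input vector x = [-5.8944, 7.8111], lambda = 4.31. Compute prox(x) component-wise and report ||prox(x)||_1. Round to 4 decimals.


Soft-thresholding with lambda = 4.31:
prox(-5.8944) = sign(-5.8944)*max(|-5.8944| - 4.31, 0) = -1.5844
prox(7.8111) = sign(7.8111)*max(|7.8111| - 4.31, 0) = 3.5011
prox(x) = [-1.5844, 3.5011]
||prox(x)||_1 = 1.5844 + 3.5011 = 5.0855


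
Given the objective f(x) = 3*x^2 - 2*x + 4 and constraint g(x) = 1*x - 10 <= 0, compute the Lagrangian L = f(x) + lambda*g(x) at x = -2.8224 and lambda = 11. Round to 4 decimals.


Step 1: Evaluate f(x).
f(-2.8224) = 3*(-2.8224)^2 - 2*(-2.8224) + 4 = 33.5426
Step 2: Evaluate g(x).
g(-2.8224) = 1*-2.8224 - 10 = -12.8224
Step 3: Compute Lagrangian.
L = 33.5426 + 11*-12.8224 = -107.5038


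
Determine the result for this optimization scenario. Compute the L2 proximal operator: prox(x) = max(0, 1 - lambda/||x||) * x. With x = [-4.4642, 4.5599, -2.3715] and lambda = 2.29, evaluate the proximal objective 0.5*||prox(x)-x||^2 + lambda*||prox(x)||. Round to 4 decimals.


Step 1: Compute ||x||.
||x|| = 6.8078
Step 2: Compute scaling factor.
scale = max(0, 1 - 2.29/6.8078) = 0.6636
Step 3: prox(x) = [-2.9625, 3.026, -1.5738]
||prox(x)|| = 4.5178
Step 4: Proximal objective.
0.5*||prox-x||^2 = 2.6221
lambda*||prox|| = 10.3458
Total = 12.9678


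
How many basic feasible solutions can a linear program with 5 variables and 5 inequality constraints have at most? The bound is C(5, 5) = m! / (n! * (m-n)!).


Each vertex corresponds to some choice of n active constraints out of m, so the number of vertices is at most C(m, n) = m! / (n!(m-n)!).
m = 5, n = 5
Numerator: 5 * 4 * 3 * 2 * 1
Denominator: 5! = 120
C(5, 5) = 1


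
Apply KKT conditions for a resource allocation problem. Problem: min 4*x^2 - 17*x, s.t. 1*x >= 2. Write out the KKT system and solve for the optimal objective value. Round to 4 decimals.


Step 1: Try lambda = 0 (constraint inactive).
Stationarity: 2*4*x - 17 = 0
x* = 17/(2*4) = 2.125
Check constraint: 1*2.125 = 2.125 >= 2 -- satisfied.
Step 2: Compute optimal value.
f(x*) = 4*2.125^2 - 17*2.125 = -18.0625


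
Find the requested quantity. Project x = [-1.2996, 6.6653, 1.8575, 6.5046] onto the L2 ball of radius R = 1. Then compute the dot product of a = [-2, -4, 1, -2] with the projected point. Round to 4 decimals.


Step 1: Compute ||x|| (intermediates to 6 decimals).
||x|| = sqrt((-1.2996)^2 + 6.6653^2 + 1.8575^2 + 6.5046^2) = 9.585161
Step 2: Project.
Since ||x|| > R, scale = R/||x|| = 1/9.585161 = 0.104328, proj(x) = scale * x
proj(x) = [-0.135585, 0.695377, 0.193789, 0.678612]
Step 3: Dot product.
a^T * proj(x) = -2*(-0.135585) - 4*0.695377 + 1*0.193789 - 2*0.678612 = -3.6738


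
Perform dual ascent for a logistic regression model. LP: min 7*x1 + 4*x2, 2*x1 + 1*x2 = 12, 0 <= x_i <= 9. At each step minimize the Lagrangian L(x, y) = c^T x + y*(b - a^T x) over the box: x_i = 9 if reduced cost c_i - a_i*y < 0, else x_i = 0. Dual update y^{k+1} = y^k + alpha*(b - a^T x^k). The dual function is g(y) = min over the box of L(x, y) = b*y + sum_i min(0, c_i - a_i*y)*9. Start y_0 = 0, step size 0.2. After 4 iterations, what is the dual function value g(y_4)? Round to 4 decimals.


Dual ascent for LP: min 7*x1 + 4*x2, 2*x1 + 1*x2 = 12, 0 <= x_i <= 9
Step 1: y^k = 0.0, reduced costs: (7.0, 4.0)
  x^k = (0.0, 0.0), subgradient = b - a^T x = 12.0
  y^{k+1} = 0.0 + 0.2*12.0 = 2.4
Step 2: y^k = 2.4, reduced costs: (2.2, 1.6)
  x^k = (0.0, 0.0), subgradient = b - a^T x = 12.0
  y^{k+1} = 2.4 + 0.2*12.0 = 4.8
Step 3: y^k = 4.8, reduced costs: (-2.6, -0.8)
  x^k = (9.0, 9.0), subgradient = b - a^T x = -15.0
  y^{k+1} = 4.8 + 0.2*-15.0 = 1.8
Step 4: y^k = 1.8, reduced costs: (3.4, 2.2)
  x^k = (0.0, 0.0), subgradient = b - a^T x = 12.0
  y^{k+1} = 1.8 + 0.2*12.0 = 4.2
Dual objective at y_4 = 4.2: reduced costs (-1.4, -0.2), box minimizer x = (9.0, 9.0)
g(y_4) = b*y + (c1 - a1*y)*x1 + (c2 - a2*y)*x2 = 12*4.2 + (-1.4)*9.0 + (-0.2)*9.0 = 50.4 - 12.6 - 1.8 = 36.0


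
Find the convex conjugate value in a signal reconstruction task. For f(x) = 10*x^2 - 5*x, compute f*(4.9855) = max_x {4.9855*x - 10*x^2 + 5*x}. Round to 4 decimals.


f*(y) = sup_x {y*x - a*x^2 - b*x} = sup_x {(y-b)*x - a*x^2}
FOC: (y - b) - 2a*x = 0 => x* = (y - b)/(2a)
x* = (4.9855 + 5)/(2*10) = 0.4993
f*(4.9855) = (y-b)^2/(4a) = (4.9855 + 5)^2/(4*10)
= 99.7102/40 = 2.4928


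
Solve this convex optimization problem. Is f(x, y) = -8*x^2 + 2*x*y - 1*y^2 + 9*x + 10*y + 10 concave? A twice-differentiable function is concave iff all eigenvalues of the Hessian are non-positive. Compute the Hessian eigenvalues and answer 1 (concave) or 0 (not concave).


The Hessian of f(x,y) = -8*x^2 + 2*x*y - 1*y^2 + 9*x + 10*y + 10 is:
H = [[-16, 2], [2, -2]]
Trace = -16 - 2 = -18
Determinant = -16*-2 - (2)^2 = 28
Discriminant = (-18)^2 - 4*28 = 212.0
Eigenvalues: lambda_1 = -16.2801, lambda_2 = -1.7199
The function is concave.

1


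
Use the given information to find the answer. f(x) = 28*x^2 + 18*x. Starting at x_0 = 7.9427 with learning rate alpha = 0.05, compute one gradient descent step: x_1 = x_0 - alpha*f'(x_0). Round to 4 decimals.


We compute the gradient at x_0 and apply the update.
f'(x) = 56*x + 18
f'(7.9427) = 56*7.9427 + 18 = 462.7912
x_1 = 7.9427 - 0.05*462.7912 = -15.1969


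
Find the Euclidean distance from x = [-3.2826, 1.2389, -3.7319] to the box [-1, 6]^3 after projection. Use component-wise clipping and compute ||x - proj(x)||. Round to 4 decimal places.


Project each component onto [-1, 6].
clip(-3.2826) = -1.0, clip(1.2389) = 1.2389, clip(-3.7319) = -1.0
Projection = [-1.0, 1.2389, -1.0]
Squared diffs: [5.2103, 0.0, 7.4633]
Distance = sqrt(12.6736) = 3.56


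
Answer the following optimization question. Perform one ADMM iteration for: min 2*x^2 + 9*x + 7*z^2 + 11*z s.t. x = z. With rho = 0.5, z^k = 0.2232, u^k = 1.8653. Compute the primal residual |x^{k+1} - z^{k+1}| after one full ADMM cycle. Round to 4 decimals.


ADMM iteration with rho = 0.5, z^k = 0.2232, u^k = 1.8653
Step 1: x-update.
Minimize 2*x^2 + 9*x + (0.5/2)*(x - 0.2232 + 1.8653)^2
FOC: (2*2 + 0.5)*x = -9 + 0.5*(0.2232 - 1.8653)
x^{k+1} = -2.1825
Step 2: z-update.
Minimize 7*z^2 + 11*z + (0.5/2)*(-2.1825 - z + 1.8653)^2
FOC: (2*7 + 0.5)*z = -11 + 0.5*(-2.1825 + 1.8653)
z^{k+1} = -0.7696
Step 3: u-update.
u^{k+1} = 1.8653 - 2.1825 + 0.7696 = 0.4524
Step 4: Primal residual = |-2.1825 + 0.7696| = 1.4129


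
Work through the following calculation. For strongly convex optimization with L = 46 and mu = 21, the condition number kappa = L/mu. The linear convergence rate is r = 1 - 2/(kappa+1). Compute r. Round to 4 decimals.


Step 1: Compute the condition number.
kappa = L/mu = 46/21 = 2.1905
Step 2: Compute the convergence rate.
r = 1 - 2/(kappa + 1) = 1 - 2*mu/(L + mu) = (L - mu)/(L + mu) = 25/67 = 0.3731


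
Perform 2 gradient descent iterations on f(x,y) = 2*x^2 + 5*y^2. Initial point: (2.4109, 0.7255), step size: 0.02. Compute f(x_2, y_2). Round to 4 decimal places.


Gradient descent on f(x,y) = 2*x^2 + 5*y^2.
Starting point: (2.4109, 0.7255), alpha = 0.02
Step 1: grad_x = 2*2*2.4109 = 9.6436, grad_y = 2*5*0.7255 = 7.255
  x_1 = 2.4109 - 0.02*9.6436 = 2.218
  y_1 = 0.7255 - 0.02*7.255 = 0.5804
Step 2: grad_x = 2*2*2.218 = 8.8721, grad_y = 2*5*0.5804 = 5.804
  x_2 = 2.218 - 0.02*8.8721 = 2.0406
  y_2 = 0.5804 - 0.02*5.804 = 0.4643
f(2.0406, 0.4643) = 2*2.0406^2 + 5*0.4643^2 = 9.4059


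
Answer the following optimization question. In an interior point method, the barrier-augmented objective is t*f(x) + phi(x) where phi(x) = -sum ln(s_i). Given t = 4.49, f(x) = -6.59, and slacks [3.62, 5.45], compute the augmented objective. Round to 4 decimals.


Step 1: Compute log-barrier.
ln values: [1.2865, 1.6956]
phi = -(1.2865 + 1.6956) = -2.9821
Step 2: Compute augmented objective.
t*f(x) = 4.49*-6.59 = -29.5891
Total = -29.5891 - 2.9821 = -32.5712


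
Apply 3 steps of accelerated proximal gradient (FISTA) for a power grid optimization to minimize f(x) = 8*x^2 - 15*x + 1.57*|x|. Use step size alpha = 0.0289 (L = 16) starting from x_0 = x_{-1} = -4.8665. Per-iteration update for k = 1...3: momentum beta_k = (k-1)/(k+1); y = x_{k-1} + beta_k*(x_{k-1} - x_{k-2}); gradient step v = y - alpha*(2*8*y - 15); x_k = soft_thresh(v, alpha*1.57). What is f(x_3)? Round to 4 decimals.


FISTA on f(x) = 8*x^2 - 15*x + 1.57*|x|
L = 16, alpha = 0.0289
Iteration 1: beta = 0.0, y = -4.8665 + 0.0*(-4.8665 + 4.8665) = -4.8665
  grad(y) = -92.864, v = y - alpha*grad = -2.1827
  prox(v) = soft_thresh(-2.1827, 0.0454) = -2.1374
Iteration 2: beta = 0.3333, y = -2.1374 + 0.3333*(-2.1374 + 4.8665) = -1.2276
  grad(y) = -34.6423, v = y - alpha*grad = -0.2265
  prox(v) = soft_thresh(-0.2265, 0.0454) = -0.1811
Iteration 3: beta = 0.5, y = -0.1811 + 0.5*(-0.1811 + 2.1374) = 0.797
  grad(y) = -2.2477, v = y - alpha*grad = 0.862
  prox(v) = soft_thresh(0.862, 0.0454) = 0.8166
f(x_3) = 8*0.8166^2 - 15*0.8166 + 1.57*|0.8166| = -5.6323


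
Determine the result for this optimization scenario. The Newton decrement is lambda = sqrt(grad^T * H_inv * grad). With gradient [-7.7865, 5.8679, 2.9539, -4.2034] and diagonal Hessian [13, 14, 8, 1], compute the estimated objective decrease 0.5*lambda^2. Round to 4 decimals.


Step 1: H is diagonal, so H^(-1) * g = [-0.599, 0.4191, 0.3692, -4.2034].
Step 2: g^T H^(-1) g = sum_i g_i^2 / H_ii
  = (-7.7865)^2/13 + (5.8679)^2/14 + (2.9539)^2/8 + (-4.2034)^2/1
  = 4.6638 + 2.4594 + 1.0907 + 17.6686 = 25.8825
Step 3: Objective decrease = 0.5 * g^T H^(-1) g = 12.9413


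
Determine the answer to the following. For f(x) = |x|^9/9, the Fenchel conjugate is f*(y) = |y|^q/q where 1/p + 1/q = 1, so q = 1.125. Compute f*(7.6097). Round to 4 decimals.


The conjugate exponent q satisfies 1/p + 1/q = 1.
p = 9, so q = 9/(9 - 1) = 1.125
|y|^q = 7.6097^1.125 = 9.8071
f*(7.6097) = 9.8071 / 1.125 = 8.7174


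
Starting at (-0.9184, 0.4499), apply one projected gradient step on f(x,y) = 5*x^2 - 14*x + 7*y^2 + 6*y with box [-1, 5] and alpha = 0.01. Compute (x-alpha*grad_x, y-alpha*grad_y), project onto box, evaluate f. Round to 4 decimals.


Step 1: Compute gradient at (-0.9184, 0.4499).
grad_x = 2*5*-0.9184 - 14 = -23.184
grad_y = 2*7*0.4499 + 6 = 12.2986
Step 2: Gradient step.
x_raw = -0.9184 - 0.01*-23.184 = -0.6866
y_raw = 0.4499 - 0.01*12.2986 = 0.3269
Step 3: Project onto [-1, 5].
x_proj = clip(-0.6866) = -0.6866
y_proj = clip(0.3269) = 0.3269
Step 4: Evaluate f.
f(-0.6866, 0.3269) = 14.6783


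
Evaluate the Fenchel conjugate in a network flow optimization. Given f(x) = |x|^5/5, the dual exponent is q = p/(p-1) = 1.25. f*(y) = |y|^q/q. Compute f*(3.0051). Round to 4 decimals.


The conjugate exponent q satisfies 1/p + 1/q = 1.
p = 5, so q = 5/(5 - 1) = 1.25
|y|^q = 3.0051^1.25 = 3.9566
f*(3.0051) = 3.9566 / 1.25 = 3.1653


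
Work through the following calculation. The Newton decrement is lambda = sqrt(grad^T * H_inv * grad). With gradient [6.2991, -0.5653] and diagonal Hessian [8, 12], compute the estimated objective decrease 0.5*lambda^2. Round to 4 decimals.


Step 1: H is diagonal, so H^(-1) * g = [0.7874, -0.0471].
Step 2: g^T H^(-1) g = sum_i g_i^2 / H_ii
  = (6.2991)^2/8 + (-0.5653)^2/12
  = 4.9598 + 0.0266 = 4.9865
Step 3: Objective decrease = 0.5 * g^T H^(-1) g = 2.4932


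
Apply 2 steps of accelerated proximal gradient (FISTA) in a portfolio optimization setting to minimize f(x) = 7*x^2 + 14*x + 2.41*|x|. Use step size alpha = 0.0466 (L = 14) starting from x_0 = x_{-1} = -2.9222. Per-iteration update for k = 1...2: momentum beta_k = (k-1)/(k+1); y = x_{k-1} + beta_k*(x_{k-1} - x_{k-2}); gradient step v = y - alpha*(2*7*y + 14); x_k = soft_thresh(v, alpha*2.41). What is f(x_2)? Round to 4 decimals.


FISTA on f(x) = 7*x^2 + 14*x + 2.41*|x|
L = 14, alpha = 0.0466
Iteration 1: beta = 0.0, y = -2.9222 + 0.0*(-2.9222 + 2.9222) = -2.9222
  grad(y) = -26.9108, v = y - alpha*grad = -1.6682
  prox(v) = soft_thresh(-1.6682, 0.1123) = -1.5559
Iteration 2: beta = 0.3333, y = -1.5559 + 0.3333*(-1.5559 + 2.9222) = -1.1004
  grad(y) = -1.4056, v = y - alpha*grad = -1.0349
  prox(v) = soft_thresh(-1.0349, 0.1123) = -0.9226
f(x_2) = 7*(-0.9226)^2 + 14*(-0.9226) + 2.41*|-0.9226| = -4.7346


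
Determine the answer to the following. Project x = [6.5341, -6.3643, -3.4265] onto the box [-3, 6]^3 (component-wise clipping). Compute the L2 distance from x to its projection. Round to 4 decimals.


Project each component onto [-3, 6].
clip(6.5341) = 6.0, clip(-6.3643) = -3.0, clip(-3.4265) = -3.0
Projection = [6.0, -3.0, -3.0]
Squared diffs: [0.2853, 11.3185, 0.1819]
Distance = sqrt(11.7857) = 3.433


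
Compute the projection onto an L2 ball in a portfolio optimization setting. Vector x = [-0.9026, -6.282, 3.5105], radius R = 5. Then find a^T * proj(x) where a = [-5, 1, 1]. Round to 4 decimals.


Step 1: Compute ||x|| (intermediates to 6 decimals).
||x|| = sqrt((-0.9026)^2 + (-6.282)^2 + 3.5105^2) = 7.252711
Step 2: Project.
Since ||x|| > R, scale = R/||x|| = 5/7.252711 = 0.689397, proj(x) = scale * x
proj(x) = [-0.62225, -4.330792, 2.420128]
Step 3: Dot product.
a^T * proj(x) = -5*(-0.62225) + 1*(-4.330792) + 1*2.420128 = 1.2006


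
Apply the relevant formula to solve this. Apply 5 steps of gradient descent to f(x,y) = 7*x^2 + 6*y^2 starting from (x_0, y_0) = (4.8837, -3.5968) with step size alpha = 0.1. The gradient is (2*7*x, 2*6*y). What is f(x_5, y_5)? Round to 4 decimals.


Gradient descent on f(x,y) = 7*x^2 + 6*y^2.
Starting point: (4.8837, -3.5968), alpha = 0.1
Step 1: grad_x = 2*7*4.8837 = 68.3718, grad_y = 2*6*-3.5968 = -43.1616
  x_1 = 4.8837 - 0.1*68.3718 = -1.9535
  y_1 = -3.5968 - 0.1*-43.1616 = 0.7194
Step 2: grad_x = 2*7*-1.9535 = -27.3487, grad_y = 2*6*0.7194 = 8.6323
  x_2 = -1.9535 - 0.1*-27.3487 = 0.7814
  y_2 = 0.7194 - 0.1*8.6323 = -0.1439
Step 3: grad_x = 2*7*0.7814 = 10.9395, grad_y = 2*6*-0.1439 = -1.7265
  x_3 = 0.7814 - 0.1*10.9395 = -0.3126
  y_3 = -0.1439 - 0.1*-1.7265 = 0.0288
Step 4: grad_x = 2*7*-0.3126 = -4.3758, grad_y = 2*6*0.0288 = 0.3453
  x_4 = -0.3126 - 0.1*-4.3758 = 0.125
  y_4 = 0.0288 - 0.1*0.3453 = -0.0058
Step 5: grad_x = 2*7*0.125 = 1.7503, grad_y = 2*6*-0.0058 = -0.0691
  x_5 = 0.125 - 0.1*1.7503 = -0.05
  y_5 = -0.0058 - 0.1*-0.0691 = 0.0012
f(-0.05, 0.0012) = 7*(-0.05)^2 + 6*0.0012^2 = 0.0175


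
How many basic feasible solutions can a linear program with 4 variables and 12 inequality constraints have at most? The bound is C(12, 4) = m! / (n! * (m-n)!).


Each vertex corresponds to some choice of n active constraints out of m, so the number of vertices is at most C(m, n) = m! / (n!(m-n)!).
m = 12, n = 4
Numerator: 12 * 11 * 10 * 9
Denominator: 4! = 24
C(12, 4) = 495


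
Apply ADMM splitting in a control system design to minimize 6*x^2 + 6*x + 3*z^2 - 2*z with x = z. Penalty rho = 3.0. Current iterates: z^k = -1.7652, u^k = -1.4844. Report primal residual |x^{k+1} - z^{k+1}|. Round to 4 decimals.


ADMM iteration with rho = 3.0, z^k = -1.7652, u^k = -1.4844
Step 1: x-update.
Minimize 6*x^2 + 6*x + (3.0/2)*(x + 1.7652 - 1.4844)^2
FOC: (2*6 + 3.0)*x = -6 + 3.0*(-1.7652 + 1.4844)
x^{k+1} = -0.4562
Step 2: z-update.
Minimize 3*z^2 - 2*z + (3.0/2)*(-0.4562 - z - 1.4844)^2
FOC: (2*3 + 3.0)*z = 2 + 3.0*(-0.4562 - 1.4844)
z^{k+1} = -0.4246
Step 3: u-update.
u^{k+1} = -1.4844 - 0.4562 + 0.4246 = -1.5159
Step 4: Primal residual = |-0.4562 + 0.4246| = 0.0315


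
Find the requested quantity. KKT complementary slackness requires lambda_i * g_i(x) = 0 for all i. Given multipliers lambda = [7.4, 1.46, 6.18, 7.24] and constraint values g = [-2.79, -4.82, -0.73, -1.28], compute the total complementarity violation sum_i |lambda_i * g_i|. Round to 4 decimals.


KKT complementary slackness check:
lambda_1 * g_1 = 7.4 * -2.79 = -20.646
lambda_2 * g_2 = 1.46 * -4.82 = -7.0372
lambda_3 * g_3 = 6.18 * -0.73 = -4.5114
lambda_4 * g_4 = 7.24 * -1.28 = -9.2672
Total violation = 20.646 + 7.0372 + 4.5114 + 9.2672 = 41.4618
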